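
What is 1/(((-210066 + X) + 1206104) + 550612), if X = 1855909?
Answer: 1/3402559 ≈ 2.9390e-7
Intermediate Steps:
1/(((-210066 + X) + 1206104) + 550612) = 1/(((-210066 + 1855909) + 1206104) + 550612) = 1/((1645843 + 1206104) + 550612) = 1/(2851947 + 550612) = 1/3402559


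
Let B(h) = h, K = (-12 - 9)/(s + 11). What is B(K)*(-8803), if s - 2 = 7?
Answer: 184863/20 ≈ 9243.2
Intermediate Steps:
s = 9 (s = 2 + 7 = 9)
K = -21/20 (K = (-12 - 9)/(9 + 11) = -21/20 ≈ -1.0500)
B(K)*(-8803) = -21/20*(-8803) = 184863/20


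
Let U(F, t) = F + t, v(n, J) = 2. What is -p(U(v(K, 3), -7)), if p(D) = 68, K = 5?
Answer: -68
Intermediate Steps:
-p(U(v(K, 3), -7)) = -1*68 = -68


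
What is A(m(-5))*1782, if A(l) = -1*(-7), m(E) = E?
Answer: 12474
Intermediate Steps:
A(l) = 7
A(m(-5))*1782 = 7*1782 = 12474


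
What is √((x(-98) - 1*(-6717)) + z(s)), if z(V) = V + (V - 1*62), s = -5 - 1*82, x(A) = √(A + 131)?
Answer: √(6481 + √33) ≈ 80.540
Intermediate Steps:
x(A) = √(131 + A)
s = -87 (s = -5 - 82 = -87)
z(V) = -62 + 2*V (z(V) = V + (V - 62) = V + (-62 + V) = -62 + 2*V)
√((x(-98) - 1*(-6717)) + z(s)) = √((√(131 - 98) - 1*(-6717)) + (-62 + 2*(-87))) = √((√33 + 6717) + (-62 - 174)) = √((6717 + √33) - 236) = √(6481 + √33)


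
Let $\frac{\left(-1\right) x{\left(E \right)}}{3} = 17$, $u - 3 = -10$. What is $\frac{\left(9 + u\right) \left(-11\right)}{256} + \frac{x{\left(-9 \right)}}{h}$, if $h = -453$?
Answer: $\frac{515}{19328} \approx 0.026645$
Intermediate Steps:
$u = -7$ ($u = 3 - 10 = -7$)
$x{\left(E \right)} = -51$ ($x{\left(E \right)} = \left(-3\right) 17 = -51$)
$\frac{\left(9 + u\right) \left(-11\right)}{256} + \frac{x{\left(-9 \right)}}{h} = \frac{\left(9 - 7\right) \left(-11\right)}{256} - \frac{51}{-453} = 2 \left(-11\right) \frac{1}{256} - - \frac{17}{151} = \left(-22\right) \frac{1}{256} + \frac{17}{151} = - \frac{11}{128} + \frac{17}{151} = \frac{515}{19328}$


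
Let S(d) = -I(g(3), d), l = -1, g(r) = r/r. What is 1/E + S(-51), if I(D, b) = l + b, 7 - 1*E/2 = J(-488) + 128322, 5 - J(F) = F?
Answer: 13396031/257616 ≈ 52.000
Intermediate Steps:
g(r) = 1
J(F) = 5 - F
E = -257616 (E = 14 - 2*((5 - 1*(-488)) + 128322) = 14 - 2*((5 + 488) + 128322) = 14 - 2*(493 + 128322) = 14 - 2*128815 = 14 - 257630 = -257616)
I(D, b) = -1 + b
S(d) = 1 - d (S(d) = -(-1 + d) = 1 - d)
1/E + S(-51) = 1/(-257616) + (1 - 1*(-51)) = -1/257616 + (1 + 51) = -1/257616 + 52 = 13396031/257616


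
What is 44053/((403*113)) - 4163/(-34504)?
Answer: 1709583569/1571277656 ≈ 1.0880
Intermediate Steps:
44053/((403*113)) - 4163/(-34504) = 44053/45539 - 4163*(-1/34504) = 44053*(1/45539) + 4163/34504 = 44053/45539 + 4163/34504 = 1709583569/1571277656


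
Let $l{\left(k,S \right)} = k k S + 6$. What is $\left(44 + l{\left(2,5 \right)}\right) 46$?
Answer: $3220$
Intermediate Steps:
$l{\left(k,S \right)} = 6 + S k^{2}$ ($l{\left(k,S \right)} = k^{2} S + 6 = S k^{2} + 6 = 6 + S k^{2}$)
$\left(44 + l{\left(2,5 \right)}\right) 46 = \left(44 + \left(6 + 5 \cdot 2^{2}\right)\right) 46 = \left(44 + \left(6 + 5 \cdot 4\right)\right) 46 = \left(44 + \left(6 + 20\right)\right) 46 = \left(44 + 26\right) 46 = 70 \cdot 46 = 3220$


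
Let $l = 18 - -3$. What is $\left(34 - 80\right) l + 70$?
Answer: $-896$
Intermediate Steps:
$l = 21$ ($l = 18 + 3 = 21$)
$\left(34 - 80\right) l + 70 = \left(34 - 80\right) 21 + 70 = \left(-46\right) 21 + 70 = -966 + 70 = -896$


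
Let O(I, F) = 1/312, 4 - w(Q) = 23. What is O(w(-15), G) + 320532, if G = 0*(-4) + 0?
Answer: 100005985/312 ≈ 3.2053e+5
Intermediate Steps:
w(Q) = -19 (w(Q) = 4 - 1*23 = 4 - 23 = -19)
G = 0 (G = 0 + 0 = 0)
O(I, F) = 1/312
O(w(-15), G) + 320532 = 1/312 + 320532 = 100005985/312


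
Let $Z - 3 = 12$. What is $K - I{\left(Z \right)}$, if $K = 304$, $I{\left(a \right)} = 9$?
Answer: $295$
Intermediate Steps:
$Z = 15$ ($Z = 3 + 12 = 15$)
$K - I{\left(Z \right)} = 304 - 9 = 295$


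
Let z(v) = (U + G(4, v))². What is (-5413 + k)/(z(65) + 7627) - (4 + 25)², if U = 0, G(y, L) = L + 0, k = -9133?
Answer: -4991039/5926 ≈ -842.23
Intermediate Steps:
G(y, L) = L
z(v) = v² (z(v) = (0 + v)² = v²)
(-5413 + k)/(z(65) + 7627) - (4 + 25)² = (-5413 - 9133)/(65² + 7627) - (4 + 25)² = -14546/(4225 + 7627) - 1*29² = -14546/11852 - 1*841 = -14546*1/11852 - 841 = -7273/5926 - 841 = -4991039/5926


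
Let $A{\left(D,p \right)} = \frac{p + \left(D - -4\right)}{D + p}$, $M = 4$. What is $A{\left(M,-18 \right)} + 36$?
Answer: $\frac{257}{7} \approx 36.714$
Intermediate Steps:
$A{\left(D,p \right)} = \frac{4 + D + p}{D + p}$ ($A{\left(D,p \right)} = \frac{p + \left(D + 4\right)}{D + p} = \frac{p + \left(4 + D\right)}{D + p} = \frac{4 + D + p}{D + p}$)
$A{\left(M,-18 \right)} + 36 = \frac{4 + 4 - 18}{4 - 18} + 36 = \frac{1}{-14} \left(-10\right) + 36 = \left(- \frac{1}{14}\right) \left(-10\right) + 36 = \frac{5}{7} + 36 = \frac{257}{7}$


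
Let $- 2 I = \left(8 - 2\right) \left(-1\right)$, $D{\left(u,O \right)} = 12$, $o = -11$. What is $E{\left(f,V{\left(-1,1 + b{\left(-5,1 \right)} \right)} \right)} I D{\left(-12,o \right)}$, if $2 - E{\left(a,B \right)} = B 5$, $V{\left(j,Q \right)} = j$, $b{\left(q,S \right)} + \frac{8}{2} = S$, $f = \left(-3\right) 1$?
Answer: $252$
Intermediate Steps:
$f = -3$
$b{\left(q,S \right)} = -4 + S$
$I = 3$ ($I = - \frac{\left(8 - 2\right) \left(-1\right)}{2} = - \frac{6 \left(-1\right)}{2} = \left(- \frac{1}{2}\right) \left(-6\right) = 3$)
$E{\left(a,B \right)} = 2 - 5 B$ ($E{\left(a,B \right)} = 2 - B 5 = 2 - 5 B$)
$E{\left(f,V{\left(-1,1 + b{\left(-5,1 \right)} \right)} \right)} I D{\left(-12,o \right)} = \left(2 - -5\right) 3 \cdot 12 = \left(2 + 5\right) 3 \cdot 12 = 7 \cdot 3 \cdot 12 = 21 \cdot 12 = 252$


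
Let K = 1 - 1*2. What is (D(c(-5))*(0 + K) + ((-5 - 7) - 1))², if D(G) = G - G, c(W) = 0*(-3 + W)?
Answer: 169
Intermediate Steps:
c(W) = 0
K = -1 (K = 1 - 2 = -1)
D(G) = 0
(D(c(-5))*(0 + K) + ((-5 - 7) - 1))² = (0*(0 - 1) + ((-5 - 7) - 1))² = (0*(-1) + (-12 - 1))² = (0 - 13)² = (-13)² = 169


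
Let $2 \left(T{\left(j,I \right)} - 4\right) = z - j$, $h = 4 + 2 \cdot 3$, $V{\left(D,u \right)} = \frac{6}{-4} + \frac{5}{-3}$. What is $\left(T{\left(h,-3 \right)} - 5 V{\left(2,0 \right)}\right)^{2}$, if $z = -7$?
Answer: $\frac{1156}{9} \approx 128.44$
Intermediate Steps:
$V{\left(D,u \right)} = - \frac{19}{6}$ ($V{\left(D,u \right)} = 6 \left(- \frac{1}{4}\right) + 5 \left(- \frac{1}{3}\right) = - \frac{3}{2} - \frac{5}{3} = - \frac{19}{6}$)
$h = 10$ ($h = 4 + 6 = 10$)
$T{\left(j,I \right)} = \frac{1}{2} - \frac{j}{2}$ ($T{\left(j,I \right)} = 4 + \frac{-7 - j}{2} = 4 - \left(\frac{7}{2} + \frac{j}{2}\right) = \frac{1}{2} - \frac{j}{2}$)
$\left(T{\left(h,-3 \right)} - 5 V{\left(2,0 \right)}\right)^{2} = \left(\left(\frac{1}{2} - 5\right) - - \frac{95}{6}\right)^{2} = \left(\left(\frac{1}{2} - 5\right) + \frac{95}{6}\right)^{2} = \left(- \frac{9}{2} + \frac{95}{6}\right)^{2} = \left(\frac{34}{3}\right)^{2} = \frac{1156}{9}$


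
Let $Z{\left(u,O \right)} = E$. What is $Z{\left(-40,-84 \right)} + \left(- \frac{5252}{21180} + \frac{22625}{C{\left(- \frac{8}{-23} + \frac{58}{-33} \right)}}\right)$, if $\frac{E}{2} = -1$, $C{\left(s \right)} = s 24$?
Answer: $- \frac{6082226311}{9065040} \approx -670.95$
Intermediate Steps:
$C{\left(s \right)} = 24 s$
$E = -2$ ($E = 2 \left(-1\right) = -2$)
$Z{\left(u,O \right)} = -2$
$Z{\left(-40,-84 \right)} + \left(- \frac{5252}{21180} + \frac{22625}{C{\left(- \frac{8}{-23} + \frac{58}{-33} \right)}}\right) = -2 + \left(- \frac{5252}{21180} + \frac{22625}{24 \left(- \frac{8}{-23} + \frac{58}{-33}\right)}\right) = -2 + \left(\left(-5252\right) \frac{1}{21180} + \frac{22625}{24 \left(\left(-8\right) \left(- \frac{1}{23}\right) + 58 \left(- \frac{1}{33}\right)\right)}\right) = -2 + \left(- \frac{1313}{5295} + \frac{22625}{24 \left(\frac{8}{23} - \frac{58}{33}\right)}\right) = -2 + \left(- \frac{1313}{5295} + \frac{22625}{24 \left(- \frac{1070}{759}\right)}\right) = -2 + \left(- \frac{1313}{5295} + \frac{22625}{- \frac{8560}{253}}\right) = -2 + \left(- \frac{1313}{5295} + 22625 \left(- \frac{253}{8560}\right)\right) = -2 - \frac{6064096231}{9065040} = - \frac{6082226311}{9065040}$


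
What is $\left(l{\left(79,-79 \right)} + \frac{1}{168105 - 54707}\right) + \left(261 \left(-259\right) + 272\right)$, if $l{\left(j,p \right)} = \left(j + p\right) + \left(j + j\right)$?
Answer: $- \frac{7616830261}{113398} \approx -67169.0$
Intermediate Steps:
$l{\left(j,p \right)} = p + 3 j$ ($l{\left(j,p \right)} = \left(j + p\right) + 2 j = p + 3 j$)
$\left(l{\left(79,-79 \right)} + \frac{1}{168105 - 54707}\right) + \left(261 \left(-259\right) + 272\right) = \left(\left(-79 + 3 \cdot 79\right) + \frac{1}{168105 - 54707}\right) + \left(261 \left(-259\right) + 272\right) = \left(\left(-79 + 237\right) + \frac{1}{113398}\right) + \left(-67599 + 272\right) = \left(158 + \frac{1}{113398}\right) - 67327 = \frac{17916885}{113398} - 67327 = - \frac{7616830261}{113398}$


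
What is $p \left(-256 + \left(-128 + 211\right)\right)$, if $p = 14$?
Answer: $-2422$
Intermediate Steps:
$p \left(-256 + \left(-128 + 211\right)\right) = 14 \left(-256 + \left(-128 + 211\right)\right) = 14 \left(-256 + 83\right) = 14 \left(-173\right) = -2422$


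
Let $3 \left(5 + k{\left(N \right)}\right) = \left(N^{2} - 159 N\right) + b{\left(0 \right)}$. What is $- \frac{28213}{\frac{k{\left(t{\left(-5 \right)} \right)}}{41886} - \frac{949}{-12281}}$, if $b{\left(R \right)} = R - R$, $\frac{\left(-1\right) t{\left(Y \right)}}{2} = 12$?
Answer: $- \frac{14512822666758}{57667793} \approx -2.5166 \cdot 10^{5}$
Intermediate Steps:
$t{\left(Y \right)} = -24$ ($t{\left(Y \right)} = \left(-2\right) 12 = -24$)
$b{\left(R \right)} = 0$
$k{\left(N \right)} = -5 - 53 N + \frac{N^{2}}{3}$ ($k{\left(N \right)} = -5 + \frac{\left(N^{2} - 159 N\right) + 0}{3} = -5 + \frac{N^{2} - 159 N}{3} = -5 + \left(- 53 N + \frac{N^{2}}{3}\right) = -5 - 53 N + \frac{N^{2}}{3}$)
$- \frac{28213}{\frac{k{\left(t{\left(-5 \right)} \right)}}{41886} - \frac{949}{-12281}} = - \frac{28213}{\frac{-5 - -1272 + \frac{\left(-24\right)^{2}}{3}}{41886} - \frac{949}{-12281}} = - \frac{28213}{\left(-5 + 1272 + \frac{1}{3} \cdot 576\right) \frac{1}{41886} - - \frac{949}{12281}} = - \frac{28213}{\left(-5 + 1272 + 192\right) \frac{1}{41886} + \frac{949}{12281}} = - \frac{28213}{1459 \cdot \frac{1}{41886} + \frac{949}{12281}} = - \frac{28213}{\frac{1459}{41886} + \frac{949}{12281}} = - \frac{28213}{\frac{57667793}{514401966}} = \left(-28213\right) \frac{514401966}{57667793} = - \frac{14512822666758}{57667793}$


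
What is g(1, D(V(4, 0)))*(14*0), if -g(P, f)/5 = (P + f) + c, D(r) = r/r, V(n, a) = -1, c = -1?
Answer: 0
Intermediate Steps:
D(r) = 1
g(P, f) = 5 - 5*P - 5*f (g(P, f) = -5*((P + f) - 1) = -5*(-1 + P + f) = 5 - 5*P - 5*f)
g(1, D(V(4, 0)))*(14*0) = (5 - 5*1 - 5*1)*(14*0) = (5 - 5 - 5)*0 = -5*0 = 0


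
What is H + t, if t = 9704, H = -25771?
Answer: -16067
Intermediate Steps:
H + t = -25771 + 9704 = -16067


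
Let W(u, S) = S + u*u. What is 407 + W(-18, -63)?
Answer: 668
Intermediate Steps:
W(u, S) = S + u**2
407 + W(-18, -63) = 407 + (-63 + (-18)**2) = 407 + (-63 + 324) = 407 + 261 = 668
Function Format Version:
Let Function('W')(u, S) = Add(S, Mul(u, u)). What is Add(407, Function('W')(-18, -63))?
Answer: 668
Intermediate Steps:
Function('W')(u, S) = Add(S, Pow(u, 2))
Add(407, Function('W')(-18, -63)) = Add(407, Add(-63, Pow(-18, 2))) = Add(407, Add(-63, 324)) = Add(407, 261) = 668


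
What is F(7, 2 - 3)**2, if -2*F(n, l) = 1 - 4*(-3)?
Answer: 169/4 ≈ 42.250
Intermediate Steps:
F(n, l) = -13/2 (F(n, l) = -(1 - 4*(-3))/2 = -(1 + 12)/2 = -1/2*13 = -13/2)
F(7, 2 - 3)**2 = (-13/2)**2 = 169/4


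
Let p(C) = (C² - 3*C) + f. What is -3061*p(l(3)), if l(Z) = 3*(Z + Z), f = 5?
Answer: -841775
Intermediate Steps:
l(Z) = 6*Z (l(Z) = 3*(2*Z) = 6*Z)
p(C) = 5 + C² - 3*C (p(C) = (C² - 3*C) + 5 = 5 + C² - 3*C)
-3061*p(l(3)) = -3061*(5 + (6*3)² - 18*3) = -3061*(5 + 18² - 3*18) = -3061*(5 + 324 - 54) = -3061*275 = -841775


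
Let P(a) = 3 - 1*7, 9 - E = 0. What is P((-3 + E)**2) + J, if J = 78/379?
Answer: -1438/379 ≈ -3.7942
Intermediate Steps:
E = 9 (E = 9 - 1*0 = 9 + 0 = 9)
J = 78/379 (J = 78*(1/379) = 78/379 ≈ 0.20580)
P(a) = -4 (P(a) = 3 - 7 = -4)
P((-3 + E)**2) + J = -4 + 78/379 = -1438/379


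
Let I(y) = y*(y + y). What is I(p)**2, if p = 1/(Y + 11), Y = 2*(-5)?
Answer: 4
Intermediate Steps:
Y = -10
p = 1 (p = 1/(-10 + 11) = 1/1 = 1)
I(y) = 2*y**2 (I(y) = y*(2*y) = 2*y**2)
I(p)**2 = (2*1**2)**2 = (2*1)**2 = 2**2 = 4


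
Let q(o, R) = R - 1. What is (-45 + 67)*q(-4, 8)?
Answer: 154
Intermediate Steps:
q(o, R) = -1 + R
(-45 + 67)*q(-4, 8) = (-45 + 67)*(-1 + 8) = 22*7 = 154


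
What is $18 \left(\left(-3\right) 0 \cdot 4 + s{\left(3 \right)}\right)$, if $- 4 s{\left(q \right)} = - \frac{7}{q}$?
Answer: $\frac{21}{2} \approx 10.5$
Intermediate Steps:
$s{\left(q \right)} = \frac{7}{4 q}$ ($s{\left(q \right)} = - \frac{\left(-7\right) \frac{1}{q}}{4} = \frac{7}{4 q}$)
$18 \left(\left(-3\right) 0 \cdot 4 + s{\left(3 \right)}\right) = 18 \left(\left(-3\right) 0 \cdot 4 + \frac{7}{4 \cdot 3}\right) = 18 \left(0 \cdot 4 + \frac{7}{4} \cdot \frac{1}{3}\right) = 18 \left(0 + \frac{7}{12}\right) = 18 \cdot \frac{7}{12} = \frac{21}{2}$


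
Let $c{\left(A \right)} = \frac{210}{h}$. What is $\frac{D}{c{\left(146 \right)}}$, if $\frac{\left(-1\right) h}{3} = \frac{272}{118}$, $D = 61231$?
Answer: $- \frac{4163708}{2065} \approx -2016.3$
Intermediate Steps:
$h = - \frac{408}{59}$ ($h = - 3 \cdot \frac{272}{118} = - 3 \cdot 272 \cdot \frac{1}{118} = \left(-3\right) \frac{136}{59} = - \frac{408}{59} \approx -6.9153$)
$c{\left(A \right)} = - \frac{2065}{68}$ ($c{\left(A \right)} = \frac{210}{- \frac{408}{59}} = 210 \left(- \frac{59}{408}\right) = - \frac{2065}{68}$)
$\frac{D}{c{\left(146 \right)}} = \frac{61231}{- \frac{2065}{68}} = 61231 \left(- \frac{68}{2065}\right) = - \frac{4163708}{2065}$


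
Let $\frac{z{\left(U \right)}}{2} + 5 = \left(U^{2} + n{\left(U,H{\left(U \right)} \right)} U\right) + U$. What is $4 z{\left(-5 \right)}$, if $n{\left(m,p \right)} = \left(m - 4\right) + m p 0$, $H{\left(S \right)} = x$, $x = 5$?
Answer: $480$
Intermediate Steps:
$H{\left(S \right)} = 5$
$n{\left(m,p \right)} = -4 + m$ ($n{\left(m,p \right)} = \left(-4 + m\right) + 0 = -4 + m$)
$z{\left(U \right)} = -10 + 2 U + 2 U^{2} + 2 U \left(-4 + U\right)$ ($z{\left(U \right)} = -10 + 2 \left(\left(U^{2} + \left(-4 + U\right) U\right) + U\right) = -10 + 2 \left(\left(U^{2} + U \left(-4 + U\right)\right) + U\right) = -10 + 2 \left(U + U^{2} + U \left(-4 + U\right)\right) = -10 + \left(2 U + 2 U^{2} + 2 U \left(-4 + U\right)\right) = -10 + 2 U + 2 U^{2} + 2 U \left(-4 + U\right)$)
$4 z{\left(-5 \right)} = 4 \left(-10 - -30 + 4 \left(-5\right)^{2}\right) = 4 \left(-10 + 30 + 4 \cdot 25\right) = 4 \left(-10 + 30 + 100\right) = 4 \cdot 120 = 480$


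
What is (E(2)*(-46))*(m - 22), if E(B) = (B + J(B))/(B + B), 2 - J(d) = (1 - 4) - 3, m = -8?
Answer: 3450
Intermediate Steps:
J(d) = 8 (J(d) = 2 - ((1 - 4) - 3) = 2 - (-3 - 3) = 2 - 1*(-6) = 2 + 6 = 8)
E(B) = (8 + B)/(2*B) (E(B) = (B + 8)/(B + B) = (8 + B)/((2*B)) = (8 + B)*(1/(2*B)) = (8 + B)/(2*B))
(E(2)*(-46))*(m - 22) = (((1/2)*(8 + 2)/2)*(-46))*(-8 - 22) = (((1/2)*(1/2)*10)*(-46))*(-30) = ((5/2)*(-46))*(-30) = -115*(-30) = 3450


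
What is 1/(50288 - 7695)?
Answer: 1/42593 ≈ 2.3478e-5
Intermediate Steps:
1/(50288 - 7695) = 1/42593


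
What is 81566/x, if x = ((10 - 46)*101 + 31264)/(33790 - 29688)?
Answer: 83645933/6907 ≈ 12110.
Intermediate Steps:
x = 13814/2051 (x = (-36*101 + 31264)/4102 = (-3636 + 31264)*(1/4102) = 27628*(1/4102) = 13814/2051 ≈ 6.7353)
81566/x = 81566/(13814/2051) = 81566*(2051/13814) = 83645933/6907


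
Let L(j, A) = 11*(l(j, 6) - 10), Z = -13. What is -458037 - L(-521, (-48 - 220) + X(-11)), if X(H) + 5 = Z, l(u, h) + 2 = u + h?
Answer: -452240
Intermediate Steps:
l(u, h) = -2 + h + u (l(u, h) = -2 + (u + h) = -2 + (h + u) = -2 + h + u)
X(H) = -18 (X(H) = -5 - 13 = -18)
L(j, A) = -66 + 11*j (L(j, A) = 11*((-2 + 6 + j) - 10) = 11*((4 + j) - 10) = 11*(-6 + j) = -66 + 11*j)
-458037 - L(-521, (-48 - 220) + X(-11)) = -458037 - (-66 + 11*(-521)) = -458037 - (-66 - 5731) = -458037 - 1*(-5797) = -458037 + 5797 = -452240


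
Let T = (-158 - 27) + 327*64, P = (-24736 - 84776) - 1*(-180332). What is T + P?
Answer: 91563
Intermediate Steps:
P = 70820 (P = -109512 + 180332 = 70820)
T = 20743 (T = -185 + 20928 = 20743)
T + P = 20743 + 70820 = 91563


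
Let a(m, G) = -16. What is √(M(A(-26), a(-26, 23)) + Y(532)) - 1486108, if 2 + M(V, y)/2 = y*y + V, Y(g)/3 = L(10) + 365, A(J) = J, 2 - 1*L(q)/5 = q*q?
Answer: -1486099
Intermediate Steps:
L(q) = 10 - 5*q² (L(q) = 10 - 5*q*q = 10 - 5*q²)
Y(g) = -375 (Y(g) = 3*((10 - 5*10²) + 365) = 3*((10 - 5*100) + 365) = 3*((10 - 500) + 365) = 3*(-490 + 365) = 3*(-125) = -375)
M(V, y) = -4 + 2*V + 2*y² (M(V, y) = -4 + 2*(y*y + V) = -4 + 2*(y² + V) = -4 + 2*(V + y²) = -4 + (2*V + 2*y²) = -4 + 2*V + 2*y²)
√(M(A(-26), a(-26, 23)) + Y(532)) - 1486108 = √((-4 + 2*(-26) + 2*(-16)²) - 375) - 1486108 = √((-4 - 52 + 2*256) - 375) - 1486108 = √((-4 - 52 + 512) - 375) - 1486108 = √(456 - 375) - 1486108 = √81 - 1486108 = 9 - 1486108 = -1486099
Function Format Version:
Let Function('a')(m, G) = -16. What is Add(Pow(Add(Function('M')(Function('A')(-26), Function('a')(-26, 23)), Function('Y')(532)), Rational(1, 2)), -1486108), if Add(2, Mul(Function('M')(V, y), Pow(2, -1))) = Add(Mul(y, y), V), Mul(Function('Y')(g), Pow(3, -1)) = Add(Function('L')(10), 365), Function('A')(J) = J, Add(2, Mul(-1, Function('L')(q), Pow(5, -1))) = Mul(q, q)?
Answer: -1486099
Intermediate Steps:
Function('L')(q) = Add(10, Mul(-5, Pow(q, 2))) (Function('L')(q) = Add(10, Mul(-5, Mul(q, q))) = Add(10, Mul(-5, Pow(q, 2))))
Function('Y')(g) = -375 (Function('Y')(g) = Mul(3, Add(Add(10, Mul(-5, Pow(10, 2))), 365)) = Mul(3, Add(Add(10, Mul(-5, 100)), 365)) = Mul(3, Add(Add(10, -500), 365)) = Mul(3, Add(-490, 365)) = Mul(3, -125) = -375)
Function('M')(V, y) = Add(-4, Mul(2, V), Mul(2, Pow(y, 2))) (Function('M')(V, y) = Add(-4, Mul(2, Add(Mul(y, y), V))) = Add(-4, Mul(2, Add(Pow(y, 2), V))) = Add(-4, Mul(2, Add(V, Pow(y, 2)))) = Add(-4, Add(Mul(2, V), Mul(2, Pow(y, 2)))) = Add(-4, Mul(2, V), Mul(2, Pow(y, 2))))
Add(Pow(Add(Function('M')(Function('A')(-26), Function('a')(-26, 23)), Function('Y')(532)), Rational(1, 2)), -1486108) = Add(Pow(Add(Add(-4, Mul(2, -26), Mul(2, Pow(-16, 2))), -375), Rational(1, 2)), -1486108) = Add(Pow(Add(Add(-4, -52, Mul(2, 256)), -375), Rational(1, 2)), -1486108) = Add(Pow(Add(Add(-4, -52, 512), -375), Rational(1, 2)), -1486108) = Add(Pow(Add(456, -375), Rational(1, 2)), -1486108) = Add(Pow(81, Rational(1, 2)), -1486108) = Add(9, -1486108) = -1486099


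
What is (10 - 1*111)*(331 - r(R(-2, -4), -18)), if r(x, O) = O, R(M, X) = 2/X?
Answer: -35249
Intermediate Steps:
(10 - 1*111)*(331 - r(R(-2, -4), -18)) = (10 - 1*111)*(331 - 1*(-18)) = (10 - 111)*(331 + 18) = -101*349 = -35249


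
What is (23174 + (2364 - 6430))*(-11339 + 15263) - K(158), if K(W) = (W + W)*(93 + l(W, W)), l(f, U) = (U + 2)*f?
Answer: 66961924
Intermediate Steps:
l(f, U) = f*(2 + U) (l(f, U) = (2 + U)*f = f*(2 + U))
K(W) = 2*W*(93 + W*(2 + W)) (K(W) = (W + W)*(93 + W*(2 + W)) = (2*W)*(93 + W*(2 + W)) = 2*W*(93 + W*(2 + W)))
(23174 + (2364 - 6430))*(-11339 + 15263) - K(158) = (23174 + (2364 - 6430))*(-11339 + 15263) - 2*158*(93 + 158*(2 + 158)) = (23174 - 4066)*3924 - 2*158*(93 + 158*160) = 19108*3924 - 2*158*(93 + 25280) = 74979792 - 2*158*25373 = 74979792 - 1*8017868 = 74979792 - 8017868 = 66961924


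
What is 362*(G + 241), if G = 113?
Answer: 128148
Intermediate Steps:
362*(G + 241) = 362*(113 + 241) = 362*354 = 128148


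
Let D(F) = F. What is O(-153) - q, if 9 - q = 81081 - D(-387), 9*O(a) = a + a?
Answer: 81425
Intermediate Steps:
O(a) = 2*a/9 (O(a) = (a + a)/9 = (2*a)/9 = 2*a/9)
q = -81459 (q = 9 - (81081 - 1*(-387)) = 9 - (81081 + 387) = 9 - 1*81468 = 9 - 81468 = -81459)
O(-153) - q = (2/9)*(-153) - 1*(-81459) = -34 + 81459 = 81425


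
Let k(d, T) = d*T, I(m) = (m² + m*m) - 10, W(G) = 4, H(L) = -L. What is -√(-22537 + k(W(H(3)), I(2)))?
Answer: -3*I*√2505 ≈ -150.15*I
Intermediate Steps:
I(m) = -10 + 2*m² (I(m) = (m² + m²) - 10 = 2*m² - 10 = -10 + 2*m²)
k(d, T) = T*d
-√(-22537 + k(W(H(3)), I(2))) = -√(-22537 + (-10 + 2*2²)*4) = -√(-22537 + (-10 + 2*4)*4) = -√(-22537 + (-10 + 8)*4) = -√(-22537 - 2*4) = -√(-22537 - 8) = -√(-22545) = -3*I*√2505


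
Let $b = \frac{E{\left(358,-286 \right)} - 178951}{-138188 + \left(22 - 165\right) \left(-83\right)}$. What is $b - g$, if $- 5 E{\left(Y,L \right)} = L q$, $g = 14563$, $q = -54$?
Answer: $- \frac{9197007786}{631595} \approx -14562.0$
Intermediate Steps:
$E{\left(Y,L \right)} = \frac{54 L}{5}$ ($E{\left(Y,L \right)} = - \frac{L \left(-54\right)}{5} = - \frac{\left(-54\right) L}{5} = \frac{54 L}{5}$)
$b = \frac{910199}{631595}$ ($b = \frac{\frac{54}{5} \left(-286\right) - 178951}{-138188 + \left(22 - 165\right) \left(-83\right)} = \frac{- \frac{15444}{5} - 178951}{-138188 - -11869} = - \frac{910199}{5 \left(-138188 + 11869\right)} = - \frac{910199}{5 \left(-126319\right)} = \left(- \frac{910199}{5}\right) \left(- \frac{1}{126319}\right) = \frac{910199}{631595} \approx 1.4411$)
$b - g = \frac{910199}{631595} - 14563 = - \frac{9197007786}{631595}$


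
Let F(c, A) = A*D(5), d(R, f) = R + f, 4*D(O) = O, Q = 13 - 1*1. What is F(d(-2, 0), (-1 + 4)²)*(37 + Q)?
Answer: 2205/4 ≈ 551.25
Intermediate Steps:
Q = 12 (Q = 13 - 1 = 12)
D(O) = O/4
F(c, A) = 5*A/4 (F(c, A) = A*((¼)*5) = A*(5/4) = 5*A/4)
F(d(-2, 0), (-1 + 4)²)*(37 + Q) = (5*(-1 + 4)²/4)*(37 + 12) = ((5/4)*3²)*49 = ((5/4)*9)*49 = (45/4)*49 = 2205/4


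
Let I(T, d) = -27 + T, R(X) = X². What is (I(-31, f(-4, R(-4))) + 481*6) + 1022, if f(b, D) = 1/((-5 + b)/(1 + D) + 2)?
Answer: 3850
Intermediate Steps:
f(b, D) = 1/(2 + (-5 + b)/(1 + D)) (f(b, D) = 1/((-5 + b)/(1 + D) + 2) = 1/(2 + (-5 + b)/(1 + D)))
(I(-31, f(-4, R(-4))) + 481*6) + 1022 = ((-27 - 31) + 481*6) + 1022 = (-58 + 2886) + 1022 = 2828 + 1022 = 3850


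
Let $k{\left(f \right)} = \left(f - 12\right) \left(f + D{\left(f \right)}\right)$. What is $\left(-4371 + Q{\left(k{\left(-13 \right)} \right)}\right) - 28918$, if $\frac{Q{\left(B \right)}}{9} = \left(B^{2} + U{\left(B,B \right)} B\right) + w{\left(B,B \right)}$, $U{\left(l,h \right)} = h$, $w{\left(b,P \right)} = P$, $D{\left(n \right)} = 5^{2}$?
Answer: $1584011$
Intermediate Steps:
$D{\left(n \right)} = 25$
$k{\left(f \right)} = \left(-12 + f\right) \left(25 + f\right)$ ($k{\left(f \right)} = \left(f - 12\right) \left(f + 25\right) = \left(-12 + f\right) \left(25 + f\right)$)
$Q{\left(B \right)} = 9 B + 18 B^{2}$ ($Q{\left(B \right)} = 9 \left(\left(B^{2} + B B\right) + B\right) = 9 \left(\left(B^{2} + B^{2}\right) + B\right) = 9 \left(2 B^{2} + B\right) = 9 \left(B + 2 B^{2}\right) = 9 B + 18 B^{2}$)
$\left(-4371 + Q{\left(k{\left(-13 \right)} \right)}\right) - 28918 = \left(-4371 + 9 \left(-300 + \left(-13\right)^{2} + 13 \left(-13\right)\right) \left(1 + 2 \left(-300 + \left(-13\right)^{2} + 13 \left(-13\right)\right)\right)\right) - 28918 = \left(-4371 + 9 \left(-300 + 169 - 169\right) \left(1 + 2 \left(-300 + 169 - 169\right)\right)\right) - 28918 = \left(-4371 + 9 \left(-300\right) \left(1 + 2 \left(-300\right)\right)\right) - 28918 = \left(-4371 + 9 \left(-300\right) \left(1 - 600\right)\right) - 28918 = \left(-4371 + 9 \left(-300\right) \left(-599\right)\right) - 28918 = \left(-4371 + 1617300\right) - 28918 = 1612929 - 28918 = 1584011$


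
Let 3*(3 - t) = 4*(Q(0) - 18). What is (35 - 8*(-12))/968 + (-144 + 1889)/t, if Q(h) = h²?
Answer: 1692697/26136 ≈ 64.765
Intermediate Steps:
t = 27 (t = 3 - 4*(0² - 18)/3 = 3 - 4*(0 - 18)/3 = 3 - 4*(-18)/3 = 3 - ⅓*(-72) = 3 + 24 = 27)
(35 - 8*(-12))/968 + (-144 + 1889)/t = (35 - 8*(-12))/968 + (-144 + 1889)/27 = (35 + 96)*(1/968) + 1745*(1/27) = 131*(1/968) + 1745/27 = 131/968 + 1745/27 = 1692697/26136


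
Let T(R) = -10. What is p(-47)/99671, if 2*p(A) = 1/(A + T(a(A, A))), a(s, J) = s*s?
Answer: -1/11362494 ≈ -8.8009e-8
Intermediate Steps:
a(s, J) = s²
p(A) = 1/(2*(-10 + A)) (p(A) = 1/(2*(A - 10)) = 1/(2*(-10 + A)))
p(-47)/99671 = (1/(2*(-10 - 47)))/99671 = ((½)/(-57))*(1/99671) = ((½)*(-1/57))*(1/99671) = -1/114*1/99671 = -1/11362494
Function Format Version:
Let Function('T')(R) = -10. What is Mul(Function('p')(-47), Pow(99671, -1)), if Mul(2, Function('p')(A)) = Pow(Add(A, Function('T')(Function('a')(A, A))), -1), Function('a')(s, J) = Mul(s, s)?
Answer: Rational(-1, 11362494) ≈ -8.8009e-8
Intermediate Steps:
Function('a')(s, J) = Pow(s, 2)
Function('p')(A) = Mul(Rational(1, 2), Pow(Add(-10, A), -1)) (Function('p')(A) = Mul(Rational(1, 2), Pow(Add(A, -10), -1)) = Mul(Rational(1, 2), Pow(Add(-10, A), -1)))
Mul(Function('p')(-47), Pow(99671, -1)) = Mul(Mul(Rational(1, 2), Pow(Add(-10, -47), -1)), Pow(99671, -1)) = Mul(Mul(Rational(1, 2), Pow(-57, -1)), Rational(1, 99671)) = Mul(Mul(Rational(1, 2), Rational(-1, 57)), Rational(1, 99671)) = Mul(Rational(-1, 114), Rational(1, 99671)) = Rational(-1, 11362494)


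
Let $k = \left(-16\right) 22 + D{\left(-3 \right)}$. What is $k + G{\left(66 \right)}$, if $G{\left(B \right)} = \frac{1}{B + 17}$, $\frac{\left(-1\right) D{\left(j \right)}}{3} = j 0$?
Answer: $- \frac{29215}{83} \approx -351.99$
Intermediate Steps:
$D{\left(j \right)} = 0$ ($D{\left(j \right)} = - 3 j 0 = \left(-3\right) 0 = 0$)
$G{\left(B \right)} = \frac{1}{17 + B}$
$k = -352$ ($k = \left(-16\right) 22 + 0 = -352 + 0 = -352$)
$k + G{\left(66 \right)} = -352 + \frac{1}{17 + 66} = -352 + \frac{1}{83} = - \frac{29215}{83}$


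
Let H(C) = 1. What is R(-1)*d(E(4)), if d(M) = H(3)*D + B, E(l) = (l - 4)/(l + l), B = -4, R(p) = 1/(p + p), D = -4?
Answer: 4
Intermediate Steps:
R(p) = 1/(2*p)
E(l) = (-4 + l)/(2*l) (E(l) = (-4 + l)/((2*l)) = (-4 + l)*(1/(2*l)) = (-4 + l)/(2*l))
d(M) = -8 (d(M) = 1*(-4) - 4 = -4 - 4 = -8)
R(-1)*d(E(4)) = ((½)/(-1))*(-8) = ((½)*(-1))*(-8) = -½*(-8) = 4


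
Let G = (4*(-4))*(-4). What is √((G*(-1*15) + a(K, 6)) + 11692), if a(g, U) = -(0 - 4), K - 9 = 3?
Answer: 4*√671 ≈ 103.61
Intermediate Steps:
K = 12 (K = 9 + 3 = 12)
G = 64 (G = -16*(-4) = 64)
a(g, U) = 4 (a(g, U) = -1*(-4) = 4)
√((G*(-1*15) + a(K, 6)) + 11692) = √((64*(-1*15) + 4) + 11692) = √((64*(-15) + 4) + 11692) = √((-960 + 4) + 11692) = √(-956 + 11692) = √10736 = 4*√671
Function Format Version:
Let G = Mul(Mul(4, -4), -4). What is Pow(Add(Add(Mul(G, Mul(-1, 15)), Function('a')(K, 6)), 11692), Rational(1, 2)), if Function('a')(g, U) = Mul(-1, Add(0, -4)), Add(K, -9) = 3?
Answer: Mul(4, Pow(671, Rational(1, 2))) ≈ 103.61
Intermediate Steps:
K = 12 (K = Add(9, 3) = 12)
G = 64 (G = Mul(-16, -4) = 64)
Function('a')(g, U) = 4 (Function('a')(g, U) = Mul(-1, -4) = 4)
Pow(Add(Add(Mul(G, Mul(-1, 15)), Function('a')(K, 6)), 11692), Rational(1, 2)) = Pow(Add(Add(Mul(64, Mul(-1, 15)), 4), 11692), Rational(1, 2)) = Pow(Add(Add(Mul(64, -15), 4), 11692), Rational(1, 2)) = Pow(Add(Add(-960, 4), 11692), Rational(1, 2)) = Pow(Add(-956, 11692), Rational(1, 2)) = Pow(10736, Rational(1, 2)) = Mul(4, Pow(671, Rational(1, 2)))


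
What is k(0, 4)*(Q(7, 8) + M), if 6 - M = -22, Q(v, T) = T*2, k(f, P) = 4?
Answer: 176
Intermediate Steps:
Q(v, T) = 2*T
M = 28 (M = 6 - 1*(-22) = 6 + 22 = 28)
k(0, 4)*(Q(7, 8) + M) = 4*(2*8 + 28) = 4*(16 + 28) = 4*44 = 176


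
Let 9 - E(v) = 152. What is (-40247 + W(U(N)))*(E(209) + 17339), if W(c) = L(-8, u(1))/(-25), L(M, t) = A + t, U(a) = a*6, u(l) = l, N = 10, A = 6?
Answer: -17302305672/25 ≈ -6.9209e+8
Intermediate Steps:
U(a) = 6*a
L(M, t) = 6 + t
E(v) = -143 (E(v) = 9 - 1*152 = 9 - 152 = -143)
W(c) = -7/25 (W(c) = (6 + 1)/(-25) = 7*(-1/25) = -7/25)
(-40247 + W(U(N)))*(E(209) + 17339) = (-40247 - 7/25)*(-143 + 17339) = -1006182/25*17196 = -17302305672/25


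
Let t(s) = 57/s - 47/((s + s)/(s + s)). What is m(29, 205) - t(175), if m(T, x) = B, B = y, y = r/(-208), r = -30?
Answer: 852097/18200 ≈ 46.819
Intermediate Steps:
t(s) = -47 + 57/s (t(s) = 57/s - 47/((2*s)/((2*s))) = 57/s - 47/((2*s)*(1/(2*s))) = 57/s - 47/1 = 57/s - 47*1 = 57/s - 47 = -47 + 57/s)
y = 15/104 (y = -30/(-208) = -30*(-1/208) = 15/104 ≈ 0.14423)
B = 15/104 ≈ 0.14423
m(T, x) = 15/104
m(29, 205) - t(175) = 15/104 - (-47 + 57/175) = 15/104 - 1*(-8168/175) = 15/104 + 8168/175 = 852097/18200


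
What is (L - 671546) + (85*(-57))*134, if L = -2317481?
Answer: -3638257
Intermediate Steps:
(L - 671546) + (85*(-57))*134 = (-2317481 - 671546) + (85*(-57))*134 = -2989027 - 4845*134 = -2989027 - 649230 = -3638257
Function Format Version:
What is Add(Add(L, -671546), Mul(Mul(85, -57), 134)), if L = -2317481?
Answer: -3638257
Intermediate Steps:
Add(Add(L, -671546), Mul(Mul(85, -57), 134)) = Add(Add(-2317481, -671546), Mul(Mul(85, -57), 134)) = Add(-2989027, Mul(-4845, 134)) = Add(-2989027, -649230) = -3638257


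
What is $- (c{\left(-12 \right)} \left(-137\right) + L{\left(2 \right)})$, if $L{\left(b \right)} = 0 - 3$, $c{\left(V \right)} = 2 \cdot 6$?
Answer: $1647$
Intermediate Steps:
$c{\left(V \right)} = 12$
$L{\left(b \right)} = -3$ ($L{\left(b \right)} = 0 - 3 = -3$)
$- (c{\left(-12 \right)} \left(-137\right) + L{\left(2 \right)}) = - (12 \left(-137\right) - 3) = - (-1644 - 3) = \left(-1\right) \left(-1647\right) = 1647$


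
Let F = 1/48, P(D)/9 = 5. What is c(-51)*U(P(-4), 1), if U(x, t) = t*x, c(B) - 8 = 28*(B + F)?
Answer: -255495/4 ≈ -63874.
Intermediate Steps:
P(D) = 45 (P(D) = 9*5 = 45)
F = 1/48 ≈ 0.020833
c(B) = 103/12 + 28*B (c(B) = 8 + 28*(B + 1/48) = 8 + 28*(1/48 + B) = 8 + (7/12 + 28*B) = 103/12 + 28*B)
c(-51)*U(P(-4), 1) = (103/12 + 28*(-51))*(1*45) = (103/12 - 1428)*45 = -17033/12*45 = -255495/4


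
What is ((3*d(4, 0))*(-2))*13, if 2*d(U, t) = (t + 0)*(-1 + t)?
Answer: 0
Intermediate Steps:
d(U, t) = t*(-1 + t)/2 (d(U, t) = ((t + 0)*(-1 + t))/2 = (t*(-1 + t))/2 = t*(-1 + t)/2)
((3*d(4, 0))*(-2))*13 = ((3*((½)*0*(-1 + 0)))*(-2))*13 = ((3*((½)*0*(-1)))*(-2))*13 = ((3*0)*(-2))*13 = (0*(-2))*13 = 0*13 = 0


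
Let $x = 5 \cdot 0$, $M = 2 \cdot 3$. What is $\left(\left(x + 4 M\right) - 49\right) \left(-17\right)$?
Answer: $425$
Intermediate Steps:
$M = 6$
$x = 0$
$\left(\left(x + 4 M\right) - 49\right) \left(-17\right) = \left(\left(0 + 4 \cdot 6\right) - 49\right) \left(-17\right) = \left(\left(0 + 24\right) - 49\right) \left(-17\right) = \left(24 - 49\right) \left(-17\right) = \left(-25\right) \left(-17\right) = 425$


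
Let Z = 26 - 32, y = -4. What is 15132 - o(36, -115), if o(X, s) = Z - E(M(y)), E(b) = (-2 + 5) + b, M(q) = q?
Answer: 15137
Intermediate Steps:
E(b) = 3 + b
Z = -6
o(X, s) = -5 (o(X, s) = -6 - (3 - 4) = -6 - 1*(-1) = -6 + 1 = -5)
15132 - o(36, -115) = 15132 - 1*(-5) = 15132 + 5 = 15137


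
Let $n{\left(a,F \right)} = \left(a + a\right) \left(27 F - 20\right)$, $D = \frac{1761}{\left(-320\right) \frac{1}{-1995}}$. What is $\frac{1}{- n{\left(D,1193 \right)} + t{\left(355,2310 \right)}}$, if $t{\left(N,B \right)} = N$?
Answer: $- \frac{32}{22618640689} \approx -1.4148 \cdot 10^{-9}$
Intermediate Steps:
$D = \frac{702639}{64}$ ($D = \frac{1761}{\left(-320\right) \left(- \frac{1}{1995}\right)} = \frac{1761}{\frac{64}{399}} = 1761 \cdot \frac{399}{64} = \frac{702639}{64} \approx 10979.0$)
$n{\left(a,F \right)} = 2 a \left(-20 + 27 F\right)$
$\frac{1}{- n{\left(D,1193 \right)} + t{\left(355,2310 \right)}} = \frac{1}{- \frac{2 \cdot 702639 \left(-20 + 27 \cdot 1193\right)}{64} + 355} = \frac{1}{- \frac{2 \cdot 702639 \left(-20 + 32211\right)}{64} + 355} = \frac{1}{- \frac{2 \cdot 702639 \cdot 32191}{64} + 355} = \frac{1}{\left(-1\right) \frac{22618652049}{32} + 355} = \frac{1}{- \frac{22618652049}{32} + 355} = \frac{1}{- \frac{22618640689}{32}} = - \frac{32}{22618640689}$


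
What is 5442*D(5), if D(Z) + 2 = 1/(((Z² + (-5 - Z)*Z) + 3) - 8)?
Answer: -55327/5 ≈ -11065.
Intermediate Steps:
D(Z) = -2 + 1/(-5 + Z² + Z*(-5 - Z)) (D(Z) = -2 + 1/(((Z² + (-5 - Z)*Z) + 3) - 8) = -2 + 1/(((Z² + Z*(-5 - Z)) + 3) - 8) = -2 + 1/((3 + Z² + Z*(-5 - Z)) - 8) = -2 + 1/(-5 + Z² + Z*(-5 - Z)))
5442*D(5) = 5442*((-11 - 10*5)/(5*(1 + 5))) = 5442*((⅕)*(-11 - 50)/6) = 5442*((⅕)*(⅙)*(-61)) = 5442*(-61/30) = -55327/5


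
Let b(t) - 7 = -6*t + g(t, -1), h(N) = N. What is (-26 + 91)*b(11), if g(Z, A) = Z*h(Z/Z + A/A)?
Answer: -2405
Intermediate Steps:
g(Z, A) = 2*Z (g(Z, A) = Z*(Z/Z + A/A) = Z*(1 + 1) = Z*2 = 2*Z)
b(t) = 7 - 4*t (b(t) = 7 + (-6*t + 2*t) = 7 - 4*t)
(-26 + 91)*b(11) = (-26 + 91)*(7 - 4*11) = 65*(7 - 44) = 65*(-37) = -2405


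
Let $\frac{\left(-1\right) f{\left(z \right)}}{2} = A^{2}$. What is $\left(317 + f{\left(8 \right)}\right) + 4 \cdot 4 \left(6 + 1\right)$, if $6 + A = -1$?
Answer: $331$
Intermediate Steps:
$A = -7$ ($A = -6 - 1 = -7$)
$f{\left(z \right)} = -98$ ($f{\left(z \right)} = - 2 \left(-7\right)^{2} = \left(-2\right) 49 = -98$)
$\left(317 + f{\left(8 \right)}\right) + 4 \cdot 4 \left(6 + 1\right) = \left(317 - 98\right) + 4 \cdot 4 \left(6 + 1\right) = 219 + 16 \cdot 7 = 219 + 112 = 331$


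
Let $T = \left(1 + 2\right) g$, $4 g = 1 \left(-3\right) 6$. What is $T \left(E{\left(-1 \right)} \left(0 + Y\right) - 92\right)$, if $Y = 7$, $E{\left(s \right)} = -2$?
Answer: $1431$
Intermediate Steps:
$g = - \frac{9}{2}$ ($g = \frac{1 \left(-3\right) 6}{4} = \frac{\left(-3\right) 6}{4} = \frac{1}{4} \left(-18\right) = - \frac{9}{2} \approx -4.5$)
$T = - \frac{27}{2}$ ($T = \left(1 + 2\right) \left(- \frac{9}{2}\right) = 3 \left(- \frac{9}{2}\right) = - \frac{27}{2} \approx -13.5$)
$T \left(E{\left(-1 \right)} \left(0 + Y\right) - 92\right) = - \frac{27 \left(- 2 \left(0 + 7\right) - 92\right)}{2} = - \frac{27 \left(\left(-2\right) 7 - 92\right)}{2} = - \frac{27 \left(-14 - 92\right)}{2} = \left(- \frac{27}{2}\right) \left(-106\right) = 1431$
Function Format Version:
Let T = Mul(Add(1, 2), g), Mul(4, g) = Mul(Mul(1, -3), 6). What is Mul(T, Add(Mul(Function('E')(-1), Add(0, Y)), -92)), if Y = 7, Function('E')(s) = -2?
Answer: 1431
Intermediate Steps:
g = Rational(-9, 2) (g = Mul(Rational(1, 4), Mul(Mul(1, -3), 6)) = Mul(Rational(1, 4), Mul(-3, 6)) = Mul(Rational(1, 4), -18) = Rational(-9, 2) ≈ -4.5000)
T = Rational(-27, 2) (T = Mul(Add(1, 2), Rational(-9, 2)) = Mul(3, Rational(-9, 2)) = Rational(-27, 2) ≈ -13.500)
Mul(T, Add(Mul(Function('E')(-1), Add(0, Y)), -92)) = Mul(Rational(-27, 2), Add(Mul(-2, Add(0, 7)), -92)) = Mul(Rational(-27, 2), Add(Mul(-2, 7), -92)) = Mul(Rational(-27, 2), Add(-14, -92)) = Mul(Rational(-27, 2), -106) = 1431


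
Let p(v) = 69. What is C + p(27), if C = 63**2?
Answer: 4038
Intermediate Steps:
C = 3969
C + p(27) = 3969 + 69 = 4038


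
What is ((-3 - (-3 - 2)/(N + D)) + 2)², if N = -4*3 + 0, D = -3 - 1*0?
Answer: 16/9 ≈ 1.7778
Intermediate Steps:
D = -3 (D = -3 + 0 = -3)
N = -12 (N = -12 + 0 = -12)
((-3 - (-3 - 2)/(N + D)) + 2)² = ((-3 - (-3 - 2)/(-12 - 3)) + 2)² = ((-3 - (-5)/(-15)) + 2)² = ((-3 - (-5)*(-1)/15) + 2)² = ((-3 - 1*⅓) + 2)² = ((-3 - ⅓) + 2)² = (-10/3 + 2)² = (-4/3)² = 16/9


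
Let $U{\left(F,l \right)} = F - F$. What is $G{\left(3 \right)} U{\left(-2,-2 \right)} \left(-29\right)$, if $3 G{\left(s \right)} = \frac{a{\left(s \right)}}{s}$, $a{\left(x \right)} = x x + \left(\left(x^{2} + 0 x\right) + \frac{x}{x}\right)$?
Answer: $0$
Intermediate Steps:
$a{\left(x \right)} = 1 + 2 x^{2}$ ($a{\left(x \right)} = x^{2} + \left(\left(x^{2} + 0\right) + 1\right) = x^{2} + \left(x^{2} + 1\right) = x^{2} + \left(1 + x^{2}\right) = 1 + 2 x^{2}$)
$U{\left(F,l \right)} = 0$
$G{\left(s \right)} = \frac{1 + 2 s^{2}}{3 s}$ ($G{\left(s \right)} = \frac{\left(1 + 2 s^{2}\right) \frac{1}{s}}{3} = \frac{\frac{1}{s} \left(1 + 2 s^{2}\right)}{3} = \frac{1 + 2 s^{2}}{3 s}$)
$G{\left(3 \right)} U{\left(-2,-2 \right)} \left(-29\right) = \frac{1 + 2 \cdot 3^{2}}{3 \cdot 3} \cdot 0 \left(-29\right) = \frac{1}{3} \cdot \frac{1}{3} \left(1 + 2 \cdot 9\right) 0 \left(-29\right) = \frac{1}{3} \cdot \frac{1}{3} \left(1 + 18\right) 0 \left(-29\right) = \frac{1}{3} \cdot \frac{1}{3} \cdot 19 \cdot 0 \left(-29\right) = \frac{19}{9} \cdot 0 \left(-29\right) = 0 \left(-29\right) = 0$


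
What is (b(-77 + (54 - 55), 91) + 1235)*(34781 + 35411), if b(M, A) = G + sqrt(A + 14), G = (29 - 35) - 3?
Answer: 86055392 + 70192*sqrt(105) ≈ 8.6775e+7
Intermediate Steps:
G = -9 (G = -6 - 3 = -9)
b(M, A) = -9 + sqrt(14 + A) (b(M, A) = -9 + sqrt(A + 14) = -9 + sqrt(14 + A))
(b(-77 + (54 - 55), 91) + 1235)*(34781 + 35411) = ((-9 + sqrt(14 + 91)) + 1235)*(34781 + 35411) = ((-9 + sqrt(105)) + 1235)*70192 = (1226 + sqrt(105))*70192 = 86055392 + 70192*sqrt(105)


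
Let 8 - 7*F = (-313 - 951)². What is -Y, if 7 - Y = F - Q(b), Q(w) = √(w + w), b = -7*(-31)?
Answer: -1597737/7 - √434 ≈ -2.2827e+5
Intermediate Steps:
b = 217
Q(w) = √2*√w (Q(w) = √(2*w) = √2*√w)
F = -1597688/7 (F = 8/7 - (-313 - 951)²/7 = 8/7 - ⅐*(-1264)² = 8/7 - ⅐*1597696 = 8/7 - 1597696/7 = -1597688/7 ≈ -2.2824e+5)
Y = 1597737/7 + √434 (Y = 7 - (-1597688/7 - √2*√217) = 7 - (-1597688/7 - √434) = 7 + (1597688/7 + √434) = 1597737/7 + √434 ≈ 2.2827e+5)
-Y = -(1597737/7 + √434) = -1597737/7 - √434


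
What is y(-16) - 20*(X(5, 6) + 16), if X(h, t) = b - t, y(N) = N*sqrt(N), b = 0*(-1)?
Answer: -200 - 64*I ≈ -200.0 - 64.0*I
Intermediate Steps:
b = 0
y(N) = N**(3/2)
X(h, t) = -t (X(h, t) = 0 - t = -t)
y(-16) - 20*(X(5, 6) + 16) = (-16)**(3/2) - 20*(-1*6 + 16) = -64*I - 20*(-6 + 16) = -64*I - 20*10 = -64*I - 200 = -200 - 64*I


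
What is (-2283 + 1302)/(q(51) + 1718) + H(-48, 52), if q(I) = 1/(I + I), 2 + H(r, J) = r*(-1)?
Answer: 7960840/175237 ≈ 45.429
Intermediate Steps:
H(r, J) = -2 - r (H(r, J) = -2 + r*(-1) = -2 - r)
q(I) = 1/(2*I)
(-2283 + 1302)/(q(51) + 1718) + H(-48, 52) = (-2283 + 1302)/((1/2)/51 + 1718) + (-2 - 1*(-48)) = -981/((1/2)*(1/51) + 1718) + (-2 + 48) = -981/(1/102 + 1718) + 46 = -981/175237/102 + 46 = -981*102/175237 + 46 = -100062/175237 + 46 = 7960840/175237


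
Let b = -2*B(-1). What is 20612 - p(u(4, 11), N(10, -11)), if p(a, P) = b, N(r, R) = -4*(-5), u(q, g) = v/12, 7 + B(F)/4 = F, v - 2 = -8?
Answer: 20548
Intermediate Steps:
v = -6 (v = 2 - 8 = -6)
B(F) = -28 + 4*F
u(q, g) = -1/2 (u(q, g) = -6/12 = -6*1/12 = -1/2)
N(r, R) = 20
b = 64 (b = -2*(-28 + 4*(-1)) = -2*(-28 - 4) = -2*(-32) = 64)
p(a, P) = 64
20612 - p(u(4, 11), N(10, -11)) = 20612 - 1*64 = 20612 - 64 = 20548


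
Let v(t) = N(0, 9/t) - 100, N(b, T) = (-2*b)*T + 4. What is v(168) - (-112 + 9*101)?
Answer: -893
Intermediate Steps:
N(b, T) = 4 - 2*T*b (N(b, T) = -2*T*b + 4 = 4 - 2*T*b)
v(t) = -96 (v(t) = (4 - 2*9/t*0) - 100 = (4 + 0) - 100 = 4 - 100 = -96)
v(168) - (-112 + 9*101) = -96 - (-112 + 9*101) = -96 - (-112 + 909) = -96 - 1*797 = -96 - 797 = -893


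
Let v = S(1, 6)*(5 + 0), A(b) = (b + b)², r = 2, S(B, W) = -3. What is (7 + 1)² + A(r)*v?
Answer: -176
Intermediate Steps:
A(b) = 4*b² (A(b) = (2*b)² = 4*b²)
v = -15 (v = -3*(5 + 0) = -3*5 = -15)
(7 + 1)² + A(r)*v = (7 + 1)² + (4*2²)*(-15) = 8² + (4*4)*(-15) = 64 + 16*(-15) = 64 - 240 = -176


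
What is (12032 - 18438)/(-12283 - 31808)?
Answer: 6406/44091 ≈ 0.14529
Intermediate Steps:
(12032 - 18438)/(-12283 - 31808) = -6406/(-44091) = -6406*(-1/44091) = 6406/44091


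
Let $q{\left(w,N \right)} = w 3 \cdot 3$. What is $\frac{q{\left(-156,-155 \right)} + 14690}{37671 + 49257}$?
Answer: $\frac{6643}{43464} \approx 0.15284$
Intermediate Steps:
$q{\left(w,N \right)} = 9 w$ ($q{\left(w,N \right)} = 3 w 3 = 9 w$)
$\frac{q{\left(-156,-155 \right)} + 14690}{37671 + 49257} = \frac{9 \left(-156\right) + 14690}{37671 + 49257} = \frac{-1404 + 14690}{86928} = 13286 \cdot \frac{1}{86928} = \frac{6643}{43464}$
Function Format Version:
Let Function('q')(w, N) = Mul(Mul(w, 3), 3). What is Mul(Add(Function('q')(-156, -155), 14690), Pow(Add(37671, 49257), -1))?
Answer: Rational(6643, 43464) ≈ 0.15284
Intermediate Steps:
Function('q')(w, N) = Mul(9, w) (Function('q')(w, N) = Mul(Mul(3, w), 3) = Mul(9, w))
Mul(Add(Function('q')(-156, -155), 14690), Pow(Add(37671, 49257), -1)) = Mul(Add(Mul(9, -156), 14690), Pow(Add(37671, 49257), -1)) = Mul(Add(-1404, 14690), Pow(86928, -1)) = Mul(13286, Rational(1, 86928)) = Rational(6643, 43464)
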